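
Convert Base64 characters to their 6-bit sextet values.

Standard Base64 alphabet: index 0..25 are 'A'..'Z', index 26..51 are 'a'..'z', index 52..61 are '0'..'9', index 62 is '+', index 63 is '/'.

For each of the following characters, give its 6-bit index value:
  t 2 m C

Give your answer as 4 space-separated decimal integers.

Answer: 45 54 38 2

Derivation:
't': a..z range, 26 + ord('t') − ord('a') = 45
'2': 0..9 range, 52 + ord('2') − ord('0') = 54
'm': a..z range, 26 + ord('m') − ord('a') = 38
'C': A..Z range, ord('C') − ord('A') = 2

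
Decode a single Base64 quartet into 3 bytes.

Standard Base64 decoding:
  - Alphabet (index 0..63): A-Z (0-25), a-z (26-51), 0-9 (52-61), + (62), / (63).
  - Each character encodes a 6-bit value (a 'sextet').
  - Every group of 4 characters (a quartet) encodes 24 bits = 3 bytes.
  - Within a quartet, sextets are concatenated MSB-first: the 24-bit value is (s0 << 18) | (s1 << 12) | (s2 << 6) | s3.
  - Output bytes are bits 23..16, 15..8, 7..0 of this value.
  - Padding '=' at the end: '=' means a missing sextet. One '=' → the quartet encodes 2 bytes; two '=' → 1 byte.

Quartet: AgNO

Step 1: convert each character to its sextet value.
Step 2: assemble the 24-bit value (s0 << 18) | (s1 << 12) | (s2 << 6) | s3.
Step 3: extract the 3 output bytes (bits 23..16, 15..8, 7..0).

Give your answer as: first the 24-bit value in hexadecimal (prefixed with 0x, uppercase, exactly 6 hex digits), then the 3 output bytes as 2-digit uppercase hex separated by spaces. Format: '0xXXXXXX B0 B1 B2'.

Sextets: A=0, g=32, N=13, O=14
24-bit: (0<<18) | (32<<12) | (13<<6) | 14
      = 0x000000 | 0x020000 | 0x000340 | 0x00000E
      = 0x02034E
Bytes: (v>>16)&0xFF=02, (v>>8)&0xFF=03, v&0xFF=4E

Answer: 0x02034E 02 03 4E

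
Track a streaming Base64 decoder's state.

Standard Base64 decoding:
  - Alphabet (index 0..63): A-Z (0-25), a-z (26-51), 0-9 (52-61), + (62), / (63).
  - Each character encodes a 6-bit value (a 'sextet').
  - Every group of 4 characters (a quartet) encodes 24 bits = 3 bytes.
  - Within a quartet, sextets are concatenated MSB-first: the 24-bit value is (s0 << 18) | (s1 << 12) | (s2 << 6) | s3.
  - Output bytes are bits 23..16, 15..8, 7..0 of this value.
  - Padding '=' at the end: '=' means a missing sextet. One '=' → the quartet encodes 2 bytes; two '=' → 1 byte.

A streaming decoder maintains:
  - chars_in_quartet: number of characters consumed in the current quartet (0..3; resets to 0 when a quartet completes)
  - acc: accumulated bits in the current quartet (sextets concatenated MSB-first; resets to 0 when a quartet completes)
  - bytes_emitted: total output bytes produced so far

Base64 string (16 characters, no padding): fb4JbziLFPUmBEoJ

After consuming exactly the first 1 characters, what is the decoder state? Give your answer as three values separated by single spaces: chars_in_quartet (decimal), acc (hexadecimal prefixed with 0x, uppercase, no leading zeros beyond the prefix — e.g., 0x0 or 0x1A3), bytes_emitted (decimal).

Answer: 1 0x1F 0

Derivation:
After char 0 ('f'=31): chars_in_quartet=1 acc=0x1F bytes_emitted=0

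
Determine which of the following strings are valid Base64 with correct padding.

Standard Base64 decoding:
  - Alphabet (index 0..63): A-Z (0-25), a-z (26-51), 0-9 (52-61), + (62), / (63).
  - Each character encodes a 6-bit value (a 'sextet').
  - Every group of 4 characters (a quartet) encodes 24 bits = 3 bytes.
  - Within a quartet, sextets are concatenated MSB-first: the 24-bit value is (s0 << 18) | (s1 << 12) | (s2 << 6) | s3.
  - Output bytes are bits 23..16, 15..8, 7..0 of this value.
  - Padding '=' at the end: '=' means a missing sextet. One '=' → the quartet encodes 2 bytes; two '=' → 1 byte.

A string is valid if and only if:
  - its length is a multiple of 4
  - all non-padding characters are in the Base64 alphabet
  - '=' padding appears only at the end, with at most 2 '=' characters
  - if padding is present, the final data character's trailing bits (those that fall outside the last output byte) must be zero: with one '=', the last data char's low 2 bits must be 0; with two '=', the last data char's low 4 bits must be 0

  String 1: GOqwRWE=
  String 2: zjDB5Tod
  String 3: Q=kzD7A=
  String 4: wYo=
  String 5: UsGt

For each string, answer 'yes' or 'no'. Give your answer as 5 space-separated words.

String 1: 'GOqwRWE=' → valid
String 2: 'zjDB5Tod' → valid
String 3: 'Q=kzD7A=' → invalid (bad char(s): ['=']; '=' in middle)
String 4: 'wYo=' → valid
String 5: 'UsGt' → valid

Answer: yes yes no yes yes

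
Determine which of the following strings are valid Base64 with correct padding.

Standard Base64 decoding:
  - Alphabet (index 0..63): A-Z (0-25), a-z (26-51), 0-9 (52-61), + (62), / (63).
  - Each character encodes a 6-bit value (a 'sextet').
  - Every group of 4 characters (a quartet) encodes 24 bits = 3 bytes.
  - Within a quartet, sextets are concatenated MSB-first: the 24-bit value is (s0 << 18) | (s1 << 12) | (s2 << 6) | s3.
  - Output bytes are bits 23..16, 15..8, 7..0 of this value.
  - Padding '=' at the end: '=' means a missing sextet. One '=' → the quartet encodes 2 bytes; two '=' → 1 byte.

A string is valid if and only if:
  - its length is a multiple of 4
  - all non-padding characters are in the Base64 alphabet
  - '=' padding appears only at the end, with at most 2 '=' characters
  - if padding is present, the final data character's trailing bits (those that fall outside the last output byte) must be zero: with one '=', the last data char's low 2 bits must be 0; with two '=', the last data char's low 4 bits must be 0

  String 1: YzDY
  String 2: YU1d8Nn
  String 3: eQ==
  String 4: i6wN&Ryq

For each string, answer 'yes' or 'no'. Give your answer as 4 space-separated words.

Answer: yes no yes no

Derivation:
String 1: 'YzDY' → valid
String 2: 'YU1d8Nn' → invalid (len=7 not mult of 4)
String 3: 'eQ==' → valid
String 4: 'i6wN&Ryq' → invalid (bad char(s): ['&'])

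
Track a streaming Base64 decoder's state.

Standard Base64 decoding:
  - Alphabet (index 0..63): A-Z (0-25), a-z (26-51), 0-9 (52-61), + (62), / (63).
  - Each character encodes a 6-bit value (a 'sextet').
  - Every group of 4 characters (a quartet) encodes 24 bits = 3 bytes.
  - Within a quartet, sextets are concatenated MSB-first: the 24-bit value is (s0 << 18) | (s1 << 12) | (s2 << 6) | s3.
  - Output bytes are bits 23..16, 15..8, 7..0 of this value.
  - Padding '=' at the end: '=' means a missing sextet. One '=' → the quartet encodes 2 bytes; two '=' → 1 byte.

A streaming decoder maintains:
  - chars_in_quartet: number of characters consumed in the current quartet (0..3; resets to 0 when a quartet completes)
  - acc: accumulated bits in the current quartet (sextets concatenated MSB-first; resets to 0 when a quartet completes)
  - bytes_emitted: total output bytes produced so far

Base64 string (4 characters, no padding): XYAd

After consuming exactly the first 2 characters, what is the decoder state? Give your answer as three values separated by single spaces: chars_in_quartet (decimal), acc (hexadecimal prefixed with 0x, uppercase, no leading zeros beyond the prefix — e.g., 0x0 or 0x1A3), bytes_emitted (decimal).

Answer: 2 0x5D8 0

Derivation:
After char 0 ('X'=23): chars_in_quartet=1 acc=0x17 bytes_emitted=0
After char 1 ('Y'=24): chars_in_quartet=2 acc=0x5D8 bytes_emitted=0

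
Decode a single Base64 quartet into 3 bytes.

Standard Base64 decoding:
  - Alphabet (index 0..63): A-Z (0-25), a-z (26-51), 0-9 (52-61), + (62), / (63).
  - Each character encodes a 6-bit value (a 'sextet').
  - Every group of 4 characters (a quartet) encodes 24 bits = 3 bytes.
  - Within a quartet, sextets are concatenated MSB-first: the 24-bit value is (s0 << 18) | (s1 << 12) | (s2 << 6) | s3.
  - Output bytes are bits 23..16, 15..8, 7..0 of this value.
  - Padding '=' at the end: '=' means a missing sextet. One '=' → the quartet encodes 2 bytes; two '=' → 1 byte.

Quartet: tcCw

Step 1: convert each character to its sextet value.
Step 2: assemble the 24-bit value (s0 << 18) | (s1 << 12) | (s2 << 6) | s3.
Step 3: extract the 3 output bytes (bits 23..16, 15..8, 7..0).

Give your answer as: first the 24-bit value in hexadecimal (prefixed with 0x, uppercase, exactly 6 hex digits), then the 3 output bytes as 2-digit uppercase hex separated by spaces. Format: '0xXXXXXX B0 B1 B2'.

Sextets: t=45, c=28, C=2, w=48
24-bit: (45<<18) | (28<<12) | (2<<6) | 48
      = 0xB40000 | 0x01C000 | 0x000080 | 0x000030
      = 0xB5C0B0
Bytes: (v>>16)&0xFF=B5, (v>>8)&0xFF=C0, v&0xFF=B0

Answer: 0xB5C0B0 B5 C0 B0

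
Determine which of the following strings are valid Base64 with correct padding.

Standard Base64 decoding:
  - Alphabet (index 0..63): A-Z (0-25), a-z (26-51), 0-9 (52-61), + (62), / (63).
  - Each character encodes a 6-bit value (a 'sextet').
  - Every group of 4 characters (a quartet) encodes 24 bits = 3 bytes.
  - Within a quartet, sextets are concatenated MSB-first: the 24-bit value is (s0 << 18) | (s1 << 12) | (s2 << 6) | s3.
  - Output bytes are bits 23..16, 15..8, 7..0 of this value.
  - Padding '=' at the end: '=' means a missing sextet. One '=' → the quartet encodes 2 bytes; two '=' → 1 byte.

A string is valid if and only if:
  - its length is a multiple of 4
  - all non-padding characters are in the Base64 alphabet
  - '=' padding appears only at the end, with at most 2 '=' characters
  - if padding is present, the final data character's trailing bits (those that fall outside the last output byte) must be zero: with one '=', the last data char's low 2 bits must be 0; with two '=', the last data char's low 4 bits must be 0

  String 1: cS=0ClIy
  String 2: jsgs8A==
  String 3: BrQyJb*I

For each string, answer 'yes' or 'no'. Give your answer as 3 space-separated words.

String 1: 'cS=0ClIy' → invalid (bad char(s): ['=']; '=' in middle)
String 2: 'jsgs8A==' → valid
String 3: 'BrQyJb*I' → invalid (bad char(s): ['*'])

Answer: no yes no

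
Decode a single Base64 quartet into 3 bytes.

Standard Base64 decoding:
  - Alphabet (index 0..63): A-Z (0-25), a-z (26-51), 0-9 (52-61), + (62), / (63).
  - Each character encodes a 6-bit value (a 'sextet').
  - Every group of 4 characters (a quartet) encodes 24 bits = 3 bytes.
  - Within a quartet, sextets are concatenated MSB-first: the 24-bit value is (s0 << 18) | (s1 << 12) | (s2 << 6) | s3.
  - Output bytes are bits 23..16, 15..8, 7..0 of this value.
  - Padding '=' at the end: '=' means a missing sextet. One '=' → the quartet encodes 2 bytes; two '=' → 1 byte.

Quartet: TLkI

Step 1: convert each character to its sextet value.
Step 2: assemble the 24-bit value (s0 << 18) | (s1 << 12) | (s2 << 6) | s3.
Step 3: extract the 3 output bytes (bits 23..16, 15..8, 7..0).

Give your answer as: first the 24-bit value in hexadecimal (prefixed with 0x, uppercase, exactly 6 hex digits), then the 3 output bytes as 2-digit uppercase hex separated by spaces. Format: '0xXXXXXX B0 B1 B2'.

Sextets: T=19, L=11, k=36, I=8
24-bit: (19<<18) | (11<<12) | (36<<6) | 8
      = 0x4C0000 | 0x00B000 | 0x000900 | 0x000008
      = 0x4CB908
Bytes: (v>>16)&0xFF=4C, (v>>8)&0xFF=B9, v&0xFF=08

Answer: 0x4CB908 4C B9 08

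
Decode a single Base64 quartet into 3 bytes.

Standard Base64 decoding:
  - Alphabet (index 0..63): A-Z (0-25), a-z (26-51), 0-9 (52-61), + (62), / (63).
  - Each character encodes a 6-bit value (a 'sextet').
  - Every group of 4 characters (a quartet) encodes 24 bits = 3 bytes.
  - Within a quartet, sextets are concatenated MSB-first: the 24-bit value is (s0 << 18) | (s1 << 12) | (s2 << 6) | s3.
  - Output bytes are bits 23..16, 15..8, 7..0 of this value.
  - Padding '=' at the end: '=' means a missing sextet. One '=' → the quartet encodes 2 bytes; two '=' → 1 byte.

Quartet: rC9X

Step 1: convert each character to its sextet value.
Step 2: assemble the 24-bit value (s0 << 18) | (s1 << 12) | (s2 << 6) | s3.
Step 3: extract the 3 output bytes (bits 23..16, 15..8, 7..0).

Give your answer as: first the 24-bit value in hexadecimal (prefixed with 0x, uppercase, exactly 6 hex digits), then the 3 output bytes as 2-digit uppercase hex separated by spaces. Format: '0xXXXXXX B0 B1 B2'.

Answer: 0xAC2F57 AC 2F 57

Derivation:
Sextets: r=43, C=2, 9=61, X=23
24-bit: (43<<18) | (2<<12) | (61<<6) | 23
      = 0xAC0000 | 0x002000 | 0x000F40 | 0x000017
      = 0xAC2F57
Bytes: (v>>16)&0xFF=AC, (v>>8)&0xFF=2F, v&0xFF=57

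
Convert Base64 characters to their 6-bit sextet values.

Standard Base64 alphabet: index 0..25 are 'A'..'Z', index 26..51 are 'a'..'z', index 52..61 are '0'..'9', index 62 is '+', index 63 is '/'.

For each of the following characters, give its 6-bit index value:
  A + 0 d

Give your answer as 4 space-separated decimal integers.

Answer: 0 62 52 29

Derivation:
'A': A..Z range, ord('A') − ord('A') = 0
'+': index 62
'0': 0..9 range, 52 + ord('0') − ord('0') = 52
'd': a..z range, 26 + ord('d') − ord('a') = 29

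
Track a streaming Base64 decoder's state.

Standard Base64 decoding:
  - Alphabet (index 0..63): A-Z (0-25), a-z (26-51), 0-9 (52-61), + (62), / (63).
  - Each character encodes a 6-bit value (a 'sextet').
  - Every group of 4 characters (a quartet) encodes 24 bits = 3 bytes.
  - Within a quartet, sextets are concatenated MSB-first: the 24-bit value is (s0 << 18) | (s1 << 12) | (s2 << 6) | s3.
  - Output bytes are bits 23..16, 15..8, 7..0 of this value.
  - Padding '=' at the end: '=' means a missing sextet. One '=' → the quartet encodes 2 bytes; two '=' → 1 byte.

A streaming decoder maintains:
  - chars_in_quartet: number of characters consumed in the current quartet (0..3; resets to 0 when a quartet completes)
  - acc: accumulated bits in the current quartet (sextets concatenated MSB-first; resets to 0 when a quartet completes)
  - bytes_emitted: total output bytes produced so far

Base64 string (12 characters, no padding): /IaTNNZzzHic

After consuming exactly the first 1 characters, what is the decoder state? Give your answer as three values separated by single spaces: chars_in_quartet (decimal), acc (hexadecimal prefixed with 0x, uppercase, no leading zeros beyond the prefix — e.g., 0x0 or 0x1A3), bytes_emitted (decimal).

After char 0 ('/'=63): chars_in_quartet=1 acc=0x3F bytes_emitted=0

Answer: 1 0x3F 0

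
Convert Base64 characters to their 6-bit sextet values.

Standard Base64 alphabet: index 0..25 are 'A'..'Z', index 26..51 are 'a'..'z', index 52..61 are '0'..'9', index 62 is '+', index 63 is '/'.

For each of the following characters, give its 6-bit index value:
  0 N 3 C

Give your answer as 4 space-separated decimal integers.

Answer: 52 13 55 2

Derivation:
'0': 0..9 range, 52 + ord('0') − ord('0') = 52
'N': A..Z range, ord('N') − ord('A') = 13
'3': 0..9 range, 52 + ord('3') − ord('0') = 55
'C': A..Z range, ord('C') − ord('A') = 2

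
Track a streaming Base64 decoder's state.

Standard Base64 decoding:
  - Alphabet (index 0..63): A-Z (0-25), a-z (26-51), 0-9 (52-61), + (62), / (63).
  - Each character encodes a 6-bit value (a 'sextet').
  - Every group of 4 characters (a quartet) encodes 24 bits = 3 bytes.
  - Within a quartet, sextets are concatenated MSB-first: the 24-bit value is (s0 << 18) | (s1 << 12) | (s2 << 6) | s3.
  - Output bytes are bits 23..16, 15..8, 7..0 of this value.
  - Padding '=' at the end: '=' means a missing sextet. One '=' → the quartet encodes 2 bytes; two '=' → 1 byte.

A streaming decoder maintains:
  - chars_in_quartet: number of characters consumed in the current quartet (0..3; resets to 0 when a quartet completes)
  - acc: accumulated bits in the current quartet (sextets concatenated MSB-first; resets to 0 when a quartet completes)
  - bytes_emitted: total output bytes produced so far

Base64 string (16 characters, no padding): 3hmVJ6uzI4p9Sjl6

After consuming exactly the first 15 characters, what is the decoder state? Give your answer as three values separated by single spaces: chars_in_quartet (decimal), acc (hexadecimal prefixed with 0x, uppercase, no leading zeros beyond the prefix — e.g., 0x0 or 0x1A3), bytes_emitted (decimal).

After char 0 ('3'=55): chars_in_quartet=1 acc=0x37 bytes_emitted=0
After char 1 ('h'=33): chars_in_quartet=2 acc=0xDE1 bytes_emitted=0
After char 2 ('m'=38): chars_in_quartet=3 acc=0x37866 bytes_emitted=0
After char 3 ('V'=21): chars_in_quartet=4 acc=0xDE1995 -> emit DE 19 95, reset; bytes_emitted=3
After char 4 ('J'=9): chars_in_quartet=1 acc=0x9 bytes_emitted=3
After char 5 ('6'=58): chars_in_quartet=2 acc=0x27A bytes_emitted=3
After char 6 ('u'=46): chars_in_quartet=3 acc=0x9EAE bytes_emitted=3
After char 7 ('z'=51): chars_in_quartet=4 acc=0x27ABB3 -> emit 27 AB B3, reset; bytes_emitted=6
After char 8 ('I'=8): chars_in_quartet=1 acc=0x8 bytes_emitted=6
After char 9 ('4'=56): chars_in_quartet=2 acc=0x238 bytes_emitted=6
After char 10 ('p'=41): chars_in_quartet=3 acc=0x8E29 bytes_emitted=6
After char 11 ('9'=61): chars_in_quartet=4 acc=0x238A7D -> emit 23 8A 7D, reset; bytes_emitted=9
After char 12 ('S'=18): chars_in_quartet=1 acc=0x12 bytes_emitted=9
After char 13 ('j'=35): chars_in_quartet=2 acc=0x4A3 bytes_emitted=9
After char 14 ('l'=37): chars_in_quartet=3 acc=0x128E5 bytes_emitted=9

Answer: 3 0x128E5 9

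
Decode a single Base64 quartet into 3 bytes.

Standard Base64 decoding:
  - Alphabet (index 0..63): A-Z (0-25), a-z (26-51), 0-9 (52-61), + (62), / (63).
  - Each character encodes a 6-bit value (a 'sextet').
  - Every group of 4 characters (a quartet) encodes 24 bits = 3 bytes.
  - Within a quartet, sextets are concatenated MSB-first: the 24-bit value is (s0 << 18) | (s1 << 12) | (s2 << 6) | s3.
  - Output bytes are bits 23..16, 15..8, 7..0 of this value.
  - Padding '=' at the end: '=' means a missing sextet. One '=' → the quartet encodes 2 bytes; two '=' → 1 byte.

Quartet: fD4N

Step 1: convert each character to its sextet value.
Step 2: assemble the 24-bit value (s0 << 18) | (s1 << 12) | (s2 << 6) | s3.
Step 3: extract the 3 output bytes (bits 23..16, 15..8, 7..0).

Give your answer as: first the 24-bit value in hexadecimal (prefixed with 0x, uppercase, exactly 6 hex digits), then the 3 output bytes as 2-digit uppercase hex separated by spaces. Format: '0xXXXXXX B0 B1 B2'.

Sextets: f=31, D=3, 4=56, N=13
24-bit: (31<<18) | (3<<12) | (56<<6) | 13
      = 0x7C0000 | 0x003000 | 0x000E00 | 0x00000D
      = 0x7C3E0D
Bytes: (v>>16)&0xFF=7C, (v>>8)&0xFF=3E, v&0xFF=0D

Answer: 0x7C3E0D 7C 3E 0D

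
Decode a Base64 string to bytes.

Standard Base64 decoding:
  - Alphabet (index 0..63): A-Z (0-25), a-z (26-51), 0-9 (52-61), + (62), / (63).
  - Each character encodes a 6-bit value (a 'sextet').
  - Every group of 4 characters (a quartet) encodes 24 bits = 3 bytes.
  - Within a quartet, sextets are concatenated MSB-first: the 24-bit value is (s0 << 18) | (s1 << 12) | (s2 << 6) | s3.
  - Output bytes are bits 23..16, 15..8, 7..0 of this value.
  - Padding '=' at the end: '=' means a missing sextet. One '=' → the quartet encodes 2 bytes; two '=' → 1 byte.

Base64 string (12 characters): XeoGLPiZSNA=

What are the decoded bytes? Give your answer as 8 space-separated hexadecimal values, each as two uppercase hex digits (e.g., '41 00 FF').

After char 0 ('X'=23): chars_in_quartet=1 acc=0x17 bytes_emitted=0
After char 1 ('e'=30): chars_in_quartet=2 acc=0x5DE bytes_emitted=0
After char 2 ('o'=40): chars_in_quartet=3 acc=0x177A8 bytes_emitted=0
After char 3 ('G'=6): chars_in_quartet=4 acc=0x5DEA06 -> emit 5D EA 06, reset; bytes_emitted=3
After char 4 ('L'=11): chars_in_quartet=1 acc=0xB bytes_emitted=3
After char 5 ('P'=15): chars_in_quartet=2 acc=0x2CF bytes_emitted=3
After char 6 ('i'=34): chars_in_quartet=3 acc=0xB3E2 bytes_emitted=3
After char 7 ('Z'=25): chars_in_quartet=4 acc=0x2CF899 -> emit 2C F8 99, reset; bytes_emitted=6
After char 8 ('S'=18): chars_in_quartet=1 acc=0x12 bytes_emitted=6
After char 9 ('N'=13): chars_in_quartet=2 acc=0x48D bytes_emitted=6
After char 10 ('A'=0): chars_in_quartet=3 acc=0x12340 bytes_emitted=6
Padding '=': partial quartet acc=0x12340 -> emit 48 D0; bytes_emitted=8

Answer: 5D EA 06 2C F8 99 48 D0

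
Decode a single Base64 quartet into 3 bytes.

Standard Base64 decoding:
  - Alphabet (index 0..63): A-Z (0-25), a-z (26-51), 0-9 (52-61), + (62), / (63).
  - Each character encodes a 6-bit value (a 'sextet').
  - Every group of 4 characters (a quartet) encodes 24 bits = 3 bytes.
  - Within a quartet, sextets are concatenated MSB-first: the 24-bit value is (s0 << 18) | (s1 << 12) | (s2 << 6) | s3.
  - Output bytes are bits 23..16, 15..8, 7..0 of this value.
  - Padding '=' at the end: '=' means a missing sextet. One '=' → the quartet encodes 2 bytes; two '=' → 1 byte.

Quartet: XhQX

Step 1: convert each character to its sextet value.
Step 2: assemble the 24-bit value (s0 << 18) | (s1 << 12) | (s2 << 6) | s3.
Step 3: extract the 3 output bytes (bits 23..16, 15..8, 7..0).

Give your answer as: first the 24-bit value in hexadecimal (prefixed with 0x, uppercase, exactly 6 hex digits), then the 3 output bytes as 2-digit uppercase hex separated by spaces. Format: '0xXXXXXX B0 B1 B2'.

Sextets: X=23, h=33, Q=16, X=23
24-bit: (23<<18) | (33<<12) | (16<<6) | 23
      = 0x5C0000 | 0x021000 | 0x000400 | 0x000017
      = 0x5E1417
Bytes: (v>>16)&0xFF=5E, (v>>8)&0xFF=14, v&0xFF=17

Answer: 0x5E1417 5E 14 17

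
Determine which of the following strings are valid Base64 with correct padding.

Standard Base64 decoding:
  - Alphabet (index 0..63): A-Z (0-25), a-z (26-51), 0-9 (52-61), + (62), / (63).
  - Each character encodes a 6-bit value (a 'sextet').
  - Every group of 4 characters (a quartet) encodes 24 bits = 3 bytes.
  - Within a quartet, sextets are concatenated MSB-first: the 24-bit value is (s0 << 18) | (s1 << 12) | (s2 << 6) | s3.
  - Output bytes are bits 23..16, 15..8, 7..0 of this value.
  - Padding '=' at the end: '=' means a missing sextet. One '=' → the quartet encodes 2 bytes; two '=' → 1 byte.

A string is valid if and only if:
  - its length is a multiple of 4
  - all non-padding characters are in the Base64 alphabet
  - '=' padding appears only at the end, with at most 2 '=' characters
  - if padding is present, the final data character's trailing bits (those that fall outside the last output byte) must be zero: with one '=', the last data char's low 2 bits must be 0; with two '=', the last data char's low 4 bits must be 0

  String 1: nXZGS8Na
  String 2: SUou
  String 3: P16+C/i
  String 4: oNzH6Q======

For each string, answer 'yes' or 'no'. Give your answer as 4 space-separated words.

String 1: 'nXZGS8Na' → valid
String 2: 'SUou' → valid
String 3: 'P16+C/i' → invalid (len=7 not mult of 4)
String 4: 'oNzH6Q======' → invalid (6 pad chars (max 2))

Answer: yes yes no no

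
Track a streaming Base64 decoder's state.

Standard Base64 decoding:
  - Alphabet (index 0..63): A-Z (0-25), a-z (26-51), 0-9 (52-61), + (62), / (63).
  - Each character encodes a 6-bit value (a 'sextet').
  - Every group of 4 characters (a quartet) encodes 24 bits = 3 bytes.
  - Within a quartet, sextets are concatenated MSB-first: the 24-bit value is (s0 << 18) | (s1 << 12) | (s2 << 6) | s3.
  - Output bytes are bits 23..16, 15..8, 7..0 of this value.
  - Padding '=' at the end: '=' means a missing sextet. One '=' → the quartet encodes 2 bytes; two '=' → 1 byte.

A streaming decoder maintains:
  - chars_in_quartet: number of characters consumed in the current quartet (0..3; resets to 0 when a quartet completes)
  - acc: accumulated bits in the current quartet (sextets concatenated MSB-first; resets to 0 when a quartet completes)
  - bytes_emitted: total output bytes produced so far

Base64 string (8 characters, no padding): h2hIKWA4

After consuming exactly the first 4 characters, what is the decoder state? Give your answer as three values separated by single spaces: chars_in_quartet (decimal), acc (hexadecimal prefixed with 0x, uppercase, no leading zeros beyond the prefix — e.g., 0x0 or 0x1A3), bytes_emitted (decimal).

Answer: 0 0x0 3

Derivation:
After char 0 ('h'=33): chars_in_quartet=1 acc=0x21 bytes_emitted=0
After char 1 ('2'=54): chars_in_quartet=2 acc=0x876 bytes_emitted=0
After char 2 ('h'=33): chars_in_quartet=3 acc=0x21DA1 bytes_emitted=0
After char 3 ('I'=8): chars_in_quartet=4 acc=0x876848 -> emit 87 68 48, reset; bytes_emitted=3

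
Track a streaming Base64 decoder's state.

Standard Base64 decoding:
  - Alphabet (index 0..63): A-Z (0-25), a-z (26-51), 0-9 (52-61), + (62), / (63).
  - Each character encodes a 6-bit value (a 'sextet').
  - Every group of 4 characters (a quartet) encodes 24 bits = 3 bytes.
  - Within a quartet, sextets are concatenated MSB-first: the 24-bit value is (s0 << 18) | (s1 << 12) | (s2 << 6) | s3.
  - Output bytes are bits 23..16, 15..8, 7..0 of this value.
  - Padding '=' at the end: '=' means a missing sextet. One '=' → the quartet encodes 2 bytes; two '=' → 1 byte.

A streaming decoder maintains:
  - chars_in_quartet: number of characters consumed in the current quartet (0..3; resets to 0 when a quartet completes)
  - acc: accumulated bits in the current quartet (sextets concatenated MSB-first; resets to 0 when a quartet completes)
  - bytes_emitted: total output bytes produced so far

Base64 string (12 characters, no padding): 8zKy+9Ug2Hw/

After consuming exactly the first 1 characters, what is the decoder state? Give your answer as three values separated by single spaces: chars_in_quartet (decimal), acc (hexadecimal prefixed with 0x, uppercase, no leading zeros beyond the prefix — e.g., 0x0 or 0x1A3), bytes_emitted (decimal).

After char 0 ('8'=60): chars_in_quartet=1 acc=0x3C bytes_emitted=0

Answer: 1 0x3C 0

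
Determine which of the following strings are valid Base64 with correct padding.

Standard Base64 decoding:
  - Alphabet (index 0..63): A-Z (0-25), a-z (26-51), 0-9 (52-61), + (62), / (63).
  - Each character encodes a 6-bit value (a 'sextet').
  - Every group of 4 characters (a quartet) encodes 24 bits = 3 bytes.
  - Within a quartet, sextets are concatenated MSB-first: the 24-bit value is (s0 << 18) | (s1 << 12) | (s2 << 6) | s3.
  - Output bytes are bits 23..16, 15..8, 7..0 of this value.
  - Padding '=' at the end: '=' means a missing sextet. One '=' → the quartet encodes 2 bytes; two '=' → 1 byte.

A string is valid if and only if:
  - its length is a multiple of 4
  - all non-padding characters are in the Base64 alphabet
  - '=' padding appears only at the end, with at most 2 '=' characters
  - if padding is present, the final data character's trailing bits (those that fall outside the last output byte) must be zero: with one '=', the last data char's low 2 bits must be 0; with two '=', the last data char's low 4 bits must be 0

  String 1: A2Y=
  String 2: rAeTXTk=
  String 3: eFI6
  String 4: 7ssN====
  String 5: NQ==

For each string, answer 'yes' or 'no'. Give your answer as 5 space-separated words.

Answer: yes yes yes no yes

Derivation:
String 1: 'A2Y=' → valid
String 2: 'rAeTXTk=' → valid
String 3: 'eFI6' → valid
String 4: '7ssN====' → invalid (4 pad chars (max 2))
String 5: 'NQ==' → valid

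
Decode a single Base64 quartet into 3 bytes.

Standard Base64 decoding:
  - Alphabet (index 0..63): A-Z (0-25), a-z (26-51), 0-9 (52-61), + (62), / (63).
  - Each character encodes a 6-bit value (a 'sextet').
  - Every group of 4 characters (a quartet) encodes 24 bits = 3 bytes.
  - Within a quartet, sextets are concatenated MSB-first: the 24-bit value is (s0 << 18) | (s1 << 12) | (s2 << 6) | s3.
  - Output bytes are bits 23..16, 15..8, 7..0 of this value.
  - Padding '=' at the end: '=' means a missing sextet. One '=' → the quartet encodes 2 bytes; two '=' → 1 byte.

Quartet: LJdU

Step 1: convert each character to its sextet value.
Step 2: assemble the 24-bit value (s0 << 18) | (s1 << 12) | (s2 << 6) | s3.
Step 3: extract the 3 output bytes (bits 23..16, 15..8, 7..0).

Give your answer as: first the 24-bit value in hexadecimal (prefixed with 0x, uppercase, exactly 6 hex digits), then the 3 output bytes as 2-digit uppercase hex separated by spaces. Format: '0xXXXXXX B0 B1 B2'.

Sextets: L=11, J=9, d=29, U=20
24-bit: (11<<18) | (9<<12) | (29<<6) | 20
      = 0x2C0000 | 0x009000 | 0x000740 | 0x000014
      = 0x2C9754
Bytes: (v>>16)&0xFF=2C, (v>>8)&0xFF=97, v&0xFF=54

Answer: 0x2C9754 2C 97 54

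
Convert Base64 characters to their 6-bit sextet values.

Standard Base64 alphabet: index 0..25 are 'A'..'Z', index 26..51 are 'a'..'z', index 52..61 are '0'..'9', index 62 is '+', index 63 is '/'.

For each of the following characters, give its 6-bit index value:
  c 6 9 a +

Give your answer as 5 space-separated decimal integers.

Answer: 28 58 61 26 62

Derivation:
'c': a..z range, 26 + ord('c') − ord('a') = 28
'6': 0..9 range, 52 + ord('6') − ord('0') = 58
'9': 0..9 range, 52 + ord('9') − ord('0') = 61
'a': a..z range, 26 + ord('a') − ord('a') = 26
'+': index 62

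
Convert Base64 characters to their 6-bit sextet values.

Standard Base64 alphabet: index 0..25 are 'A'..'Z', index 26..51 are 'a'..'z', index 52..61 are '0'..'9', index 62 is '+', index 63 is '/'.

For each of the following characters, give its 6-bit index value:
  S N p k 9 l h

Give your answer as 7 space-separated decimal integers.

Answer: 18 13 41 36 61 37 33

Derivation:
'S': A..Z range, ord('S') − ord('A') = 18
'N': A..Z range, ord('N') − ord('A') = 13
'p': a..z range, 26 + ord('p') − ord('a') = 41
'k': a..z range, 26 + ord('k') − ord('a') = 36
'9': 0..9 range, 52 + ord('9') − ord('0') = 61
'l': a..z range, 26 + ord('l') − ord('a') = 37
'h': a..z range, 26 + ord('h') − ord('a') = 33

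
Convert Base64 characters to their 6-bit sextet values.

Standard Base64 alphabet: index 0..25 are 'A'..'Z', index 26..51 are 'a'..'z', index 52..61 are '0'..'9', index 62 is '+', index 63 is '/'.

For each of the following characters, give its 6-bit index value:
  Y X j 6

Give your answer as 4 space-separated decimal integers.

'Y': A..Z range, ord('Y') − ord('A') = 24
'X': A..Z range, ord('X') − ord('A') = 23
'j': a..z range, 26 + ord('j') − ord('a') = 35
'6': 0..9 range, 52 + ord('6') − ord('0') = 58

Answer: 24 23 35 58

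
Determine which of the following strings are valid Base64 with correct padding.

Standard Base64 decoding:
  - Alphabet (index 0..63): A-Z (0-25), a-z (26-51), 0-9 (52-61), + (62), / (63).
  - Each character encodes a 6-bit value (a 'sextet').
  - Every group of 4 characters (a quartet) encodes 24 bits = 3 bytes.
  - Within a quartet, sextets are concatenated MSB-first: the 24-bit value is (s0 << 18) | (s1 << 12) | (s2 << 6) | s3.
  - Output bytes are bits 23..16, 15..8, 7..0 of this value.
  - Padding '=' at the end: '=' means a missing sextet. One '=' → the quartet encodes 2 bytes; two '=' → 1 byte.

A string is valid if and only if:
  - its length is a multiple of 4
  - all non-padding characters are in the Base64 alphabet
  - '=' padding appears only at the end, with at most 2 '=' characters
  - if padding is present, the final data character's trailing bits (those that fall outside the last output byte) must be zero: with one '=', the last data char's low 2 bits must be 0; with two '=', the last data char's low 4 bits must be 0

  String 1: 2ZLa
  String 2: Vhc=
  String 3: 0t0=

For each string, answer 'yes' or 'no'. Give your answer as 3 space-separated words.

String 1: '2ZLa' → valid
String 2: 'Vhc=' → valid
String 3: '0t0=' → valid

Answer: yes yes yes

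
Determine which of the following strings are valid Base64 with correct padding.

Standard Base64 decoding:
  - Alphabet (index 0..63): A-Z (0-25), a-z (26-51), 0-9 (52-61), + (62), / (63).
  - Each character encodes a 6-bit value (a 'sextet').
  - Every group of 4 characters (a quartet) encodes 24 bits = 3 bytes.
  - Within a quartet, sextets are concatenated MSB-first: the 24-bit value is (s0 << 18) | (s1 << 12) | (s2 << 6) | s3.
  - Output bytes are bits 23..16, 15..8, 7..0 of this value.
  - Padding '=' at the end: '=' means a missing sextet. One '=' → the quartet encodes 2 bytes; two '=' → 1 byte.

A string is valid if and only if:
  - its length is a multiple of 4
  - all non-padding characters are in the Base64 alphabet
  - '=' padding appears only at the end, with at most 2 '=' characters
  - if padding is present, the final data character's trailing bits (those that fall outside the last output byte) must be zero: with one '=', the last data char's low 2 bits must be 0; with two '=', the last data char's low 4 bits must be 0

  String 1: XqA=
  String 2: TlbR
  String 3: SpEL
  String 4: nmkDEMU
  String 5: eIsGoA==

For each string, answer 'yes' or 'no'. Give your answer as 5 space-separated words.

String 1: 'XqA=' → valid
String 2: 'TlbR' → valid
String 3: 'SpEL' → valid
String 4: 'nmkDEMU' → invalid (len=7 not mult of 4)
String 5: 'eIsGoA==' → valid

Answer: yes yes yes no yes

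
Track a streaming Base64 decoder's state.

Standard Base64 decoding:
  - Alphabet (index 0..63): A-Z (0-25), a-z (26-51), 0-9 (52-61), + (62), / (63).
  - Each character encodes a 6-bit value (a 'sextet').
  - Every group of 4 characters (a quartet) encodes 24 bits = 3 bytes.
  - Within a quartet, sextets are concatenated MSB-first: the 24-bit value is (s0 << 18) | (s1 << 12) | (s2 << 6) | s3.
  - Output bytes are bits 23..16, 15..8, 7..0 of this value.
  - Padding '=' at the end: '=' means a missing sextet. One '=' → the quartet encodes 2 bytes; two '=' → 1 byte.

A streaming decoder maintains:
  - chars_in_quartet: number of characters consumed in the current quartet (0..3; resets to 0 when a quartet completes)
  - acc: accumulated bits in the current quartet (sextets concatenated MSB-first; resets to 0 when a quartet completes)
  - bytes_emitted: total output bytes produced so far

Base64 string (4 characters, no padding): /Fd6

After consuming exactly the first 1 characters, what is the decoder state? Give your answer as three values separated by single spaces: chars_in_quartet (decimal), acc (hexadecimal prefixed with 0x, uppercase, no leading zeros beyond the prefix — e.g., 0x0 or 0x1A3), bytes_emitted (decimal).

Answer: 1 0x3F 0

Derivation:
After char 0 ('/'=63): chars_in_quartet=1 acc=0x3F bytes_emitted=0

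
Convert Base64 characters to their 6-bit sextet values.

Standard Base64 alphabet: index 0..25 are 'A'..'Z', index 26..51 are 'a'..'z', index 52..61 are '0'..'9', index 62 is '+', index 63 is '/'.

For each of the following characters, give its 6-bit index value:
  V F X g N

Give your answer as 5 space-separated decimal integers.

Answer: 21 5 23 32 13

Derivation:
'V': A..Z range, ord('V') − ord('A') = 21
'F': A..Z range, ord('F') − ord('A') = 5
'X': A..Z range, ord('X') − ord('A') = 23
'g': a..z range, 26 + ord('g') − ord('a') = 32
'N': A..Z range, ord('N') − ord('A') = 13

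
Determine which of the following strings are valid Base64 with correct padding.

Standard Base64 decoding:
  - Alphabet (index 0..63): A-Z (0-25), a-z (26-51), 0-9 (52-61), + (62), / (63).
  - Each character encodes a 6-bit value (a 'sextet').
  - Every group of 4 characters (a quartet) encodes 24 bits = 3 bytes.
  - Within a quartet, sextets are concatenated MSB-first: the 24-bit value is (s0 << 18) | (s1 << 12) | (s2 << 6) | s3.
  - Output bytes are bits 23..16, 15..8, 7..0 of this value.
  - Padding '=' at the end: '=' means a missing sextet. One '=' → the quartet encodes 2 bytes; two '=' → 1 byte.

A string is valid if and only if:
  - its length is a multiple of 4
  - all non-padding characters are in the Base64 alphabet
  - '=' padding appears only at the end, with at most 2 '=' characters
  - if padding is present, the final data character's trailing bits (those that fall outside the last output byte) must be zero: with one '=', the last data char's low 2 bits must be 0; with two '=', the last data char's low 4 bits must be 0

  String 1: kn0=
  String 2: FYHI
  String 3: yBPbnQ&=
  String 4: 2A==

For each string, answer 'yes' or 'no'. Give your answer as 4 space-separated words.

Answer: yes yes no yes

Derivation:
String 1: 'kn0=' → valid
String 2: 'FYHI' → valid
String 3: 'yBPbnQ&=' → invalid (bad char(s): ['&'])
String 4: '2A==' → valid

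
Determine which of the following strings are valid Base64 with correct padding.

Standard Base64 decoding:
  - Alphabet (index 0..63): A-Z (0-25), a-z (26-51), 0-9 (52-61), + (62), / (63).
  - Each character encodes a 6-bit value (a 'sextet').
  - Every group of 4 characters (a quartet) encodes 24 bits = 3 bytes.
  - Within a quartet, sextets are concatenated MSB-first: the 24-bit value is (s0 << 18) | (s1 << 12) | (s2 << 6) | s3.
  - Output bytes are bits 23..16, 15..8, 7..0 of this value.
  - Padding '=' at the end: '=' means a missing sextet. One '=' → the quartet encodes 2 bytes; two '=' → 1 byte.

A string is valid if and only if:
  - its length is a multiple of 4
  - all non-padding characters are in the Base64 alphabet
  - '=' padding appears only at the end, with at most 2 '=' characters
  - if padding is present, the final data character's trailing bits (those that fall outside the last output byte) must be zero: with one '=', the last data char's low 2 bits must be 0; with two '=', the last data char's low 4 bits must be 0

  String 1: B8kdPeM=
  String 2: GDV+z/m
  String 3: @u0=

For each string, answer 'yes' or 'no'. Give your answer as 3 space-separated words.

Answer: yes no no

Derivation:
String 1: 'B8kdPeM=' → valid
String 2: 'GDV+z/m' → invalid (len=7 not mult of 4)
String 3: '@u0=' → invalid (bad char(s): ['@'])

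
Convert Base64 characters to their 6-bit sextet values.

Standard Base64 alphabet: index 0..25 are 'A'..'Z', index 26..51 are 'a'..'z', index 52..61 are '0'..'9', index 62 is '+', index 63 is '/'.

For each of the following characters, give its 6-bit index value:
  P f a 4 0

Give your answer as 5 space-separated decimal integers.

'P': A..Z range, ord('P') − ord('A') = 15
'f': a..z range, 26 + ord('f') − ord('a') = 31
'a': a..z range, 26 + ord('a') − ord('a') = 26
'4': 0..9 range, 52 + ord('4') − ord('0') = 56
'0': 0..9 range, 52 + ord('0') − ord('0') = 52

Answer: 15 31 26 56 52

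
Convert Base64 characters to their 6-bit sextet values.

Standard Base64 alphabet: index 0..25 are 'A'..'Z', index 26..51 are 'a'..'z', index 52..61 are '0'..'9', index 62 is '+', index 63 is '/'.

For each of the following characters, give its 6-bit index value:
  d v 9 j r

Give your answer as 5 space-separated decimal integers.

Answer: 29 47 61 35 43

Derivation:
'd': a..z range, 26 + ord('d') − ord('a') = 29
'v': a..z range, 26 + ord('v') − ord('a') = 47
'9': 0..9 range, 52 + ord('9') − ord('0') = 61
'j': a..z range, 26 + ord('j') − ord('a') = 35
'r': a..z range, 26 + ord('r') − ord('a') = 43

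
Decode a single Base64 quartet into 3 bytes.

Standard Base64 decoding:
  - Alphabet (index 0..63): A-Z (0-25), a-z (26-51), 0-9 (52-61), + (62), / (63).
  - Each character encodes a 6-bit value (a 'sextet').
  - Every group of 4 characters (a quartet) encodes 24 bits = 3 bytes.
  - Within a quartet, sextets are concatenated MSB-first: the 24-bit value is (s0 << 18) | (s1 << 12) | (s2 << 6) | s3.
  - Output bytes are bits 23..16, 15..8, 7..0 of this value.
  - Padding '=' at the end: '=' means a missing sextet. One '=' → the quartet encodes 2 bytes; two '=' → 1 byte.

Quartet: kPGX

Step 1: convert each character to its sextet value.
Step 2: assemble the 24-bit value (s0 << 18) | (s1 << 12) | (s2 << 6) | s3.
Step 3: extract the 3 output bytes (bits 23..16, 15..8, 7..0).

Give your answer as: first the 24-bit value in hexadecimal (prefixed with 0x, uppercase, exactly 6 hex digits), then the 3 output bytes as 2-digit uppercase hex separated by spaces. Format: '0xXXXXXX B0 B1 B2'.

Answer: 0x90F197 90 F1 97

Derivation:
Sextets: k=36, P=15, G=6, X=23
24-bit: (36<<18) | (15<<12) | (6<<6) | 23
      = 0x900000 | 0x00F000 | 0x000180 | 0x000017
      = 0x90F197
Bytes: (v>>16)&0xFF=90, (v>>8)&0xFF=F1, v&0xFF=97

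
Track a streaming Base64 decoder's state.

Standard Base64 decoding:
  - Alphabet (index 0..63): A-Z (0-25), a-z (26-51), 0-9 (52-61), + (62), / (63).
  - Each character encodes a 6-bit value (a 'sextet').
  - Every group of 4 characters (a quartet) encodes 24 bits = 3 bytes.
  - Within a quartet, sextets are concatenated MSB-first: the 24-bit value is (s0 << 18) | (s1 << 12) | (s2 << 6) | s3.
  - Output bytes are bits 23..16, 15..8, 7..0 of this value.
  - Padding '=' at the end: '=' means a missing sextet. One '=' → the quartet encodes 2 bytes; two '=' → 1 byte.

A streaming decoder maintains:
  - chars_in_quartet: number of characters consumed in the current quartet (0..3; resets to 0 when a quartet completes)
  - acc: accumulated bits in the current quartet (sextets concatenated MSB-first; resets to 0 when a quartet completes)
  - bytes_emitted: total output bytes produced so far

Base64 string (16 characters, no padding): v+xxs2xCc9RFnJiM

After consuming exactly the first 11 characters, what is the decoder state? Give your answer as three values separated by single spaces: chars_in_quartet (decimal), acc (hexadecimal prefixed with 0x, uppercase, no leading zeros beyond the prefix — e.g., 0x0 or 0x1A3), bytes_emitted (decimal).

Answer: 3 0x1CF51 6

Derivation:
After char 0 ('v'=47): chars_in_quartet=1 acc=0x2F bytes_emitted=0
After char 1 ('+'=62): chars_in_quartet=2 acc=0xBFE bytes_emitted=0
After char 2 ('x'=49): chars_in_quartet=3 acc=0x2FFB1 bytes_emitted=0
After char 3 ('x'=49): chars_in_quartet=4 acc=0xBFEC71 -> emit BF EC 71, reset; bytes_emitted=3
After char 4 ('s'=44): chars_in_quartet=1 acc=0x2C bytes_emitted=3
After char 5 ('2'=54): chars_in_quartet=2 acc=0xB36 bytes_emitted=3
After char 6 ('x'=49): chars_in_quartet=3 acc=0x2CDB1 bytes_emitted=3
After char 7 ('C'=2): chars_in_quartet=4 acc=0xB36C42 -> emit B3 6C 42, reset; bytes_emitted=6
After char 8 ('c'=28): chars_in_quartet=1 acc=0x1C bytes_emitted=6
After char 9 ('9'=61): chars_in_quartet=2 acc=0x73D bytes_emitted=6
After char 10 ('R'=17): chars_in_quartet=3 acc=0x1CF51 bytes_emitted=6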